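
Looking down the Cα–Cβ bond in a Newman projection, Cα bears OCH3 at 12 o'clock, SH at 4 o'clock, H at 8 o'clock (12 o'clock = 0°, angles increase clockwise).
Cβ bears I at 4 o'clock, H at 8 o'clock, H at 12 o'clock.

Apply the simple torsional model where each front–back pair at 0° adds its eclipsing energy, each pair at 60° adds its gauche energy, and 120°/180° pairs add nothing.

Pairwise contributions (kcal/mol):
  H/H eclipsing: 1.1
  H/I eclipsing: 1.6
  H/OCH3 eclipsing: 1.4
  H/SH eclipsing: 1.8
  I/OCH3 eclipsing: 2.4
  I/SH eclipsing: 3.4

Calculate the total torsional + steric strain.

5.9 kcal/mol

This conformer (eclipsed): OCH3(0°)/H(0°) eclipsed 1.4; SH(120°)/I(120°) eclipsed 3.4; H(240°)/H(240°) eclipsed 1.1 → 5.9 kcal/mol.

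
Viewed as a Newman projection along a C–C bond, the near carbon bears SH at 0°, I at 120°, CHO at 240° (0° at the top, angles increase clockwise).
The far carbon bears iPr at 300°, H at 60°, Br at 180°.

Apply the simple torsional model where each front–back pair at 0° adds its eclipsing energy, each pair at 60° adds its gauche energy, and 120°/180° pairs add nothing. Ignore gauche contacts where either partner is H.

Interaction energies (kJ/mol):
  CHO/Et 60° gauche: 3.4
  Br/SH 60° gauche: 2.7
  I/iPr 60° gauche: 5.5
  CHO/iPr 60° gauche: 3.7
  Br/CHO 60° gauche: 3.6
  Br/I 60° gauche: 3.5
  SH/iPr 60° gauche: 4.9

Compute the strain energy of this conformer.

15.7 kJ/mol

This conformer (staggered): SH–iPr gauche, I–Br gauche, CHO–iPr gauche, CHO–Br gauche; 4.9 + 3.5 + 3.7 + 3.6 = 15.7 kJ/mol.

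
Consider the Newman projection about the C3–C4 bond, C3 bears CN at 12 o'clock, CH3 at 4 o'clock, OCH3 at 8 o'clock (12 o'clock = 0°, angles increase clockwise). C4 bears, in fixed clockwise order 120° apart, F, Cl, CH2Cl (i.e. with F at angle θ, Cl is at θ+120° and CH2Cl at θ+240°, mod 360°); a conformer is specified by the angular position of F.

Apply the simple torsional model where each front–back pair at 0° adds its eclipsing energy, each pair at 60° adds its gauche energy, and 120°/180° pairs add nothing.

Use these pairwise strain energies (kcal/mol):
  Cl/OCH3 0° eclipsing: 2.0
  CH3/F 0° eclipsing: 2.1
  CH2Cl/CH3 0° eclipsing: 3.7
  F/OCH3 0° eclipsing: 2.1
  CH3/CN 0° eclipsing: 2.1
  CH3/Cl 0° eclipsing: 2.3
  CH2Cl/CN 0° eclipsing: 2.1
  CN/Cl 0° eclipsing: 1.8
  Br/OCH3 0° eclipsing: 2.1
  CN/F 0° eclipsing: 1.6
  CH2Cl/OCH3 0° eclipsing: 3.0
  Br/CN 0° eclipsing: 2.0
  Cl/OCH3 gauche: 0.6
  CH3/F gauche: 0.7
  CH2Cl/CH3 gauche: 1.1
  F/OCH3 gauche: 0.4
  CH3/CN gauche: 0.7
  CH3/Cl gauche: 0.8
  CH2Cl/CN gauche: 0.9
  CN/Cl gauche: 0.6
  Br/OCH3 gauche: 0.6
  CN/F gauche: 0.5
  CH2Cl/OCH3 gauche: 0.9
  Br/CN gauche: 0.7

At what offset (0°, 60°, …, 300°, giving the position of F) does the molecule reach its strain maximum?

240°

F at 0° (eclipsed): CN–F eclipsed, CH3–Cl eclipsed, OCH3–CH2Cl eclipsed; 1.6 + 2.3 + 3.0 = 6.9 kcal/mol.
F at 60° (staggered): CN–F gauche, CN–CH2Cl gauche, CH3–F gauche, CH3–Cl gauche, OCH3–Cl gauche, OCH3–CH2Cl gauche; 0.5 + 0.9 + 0.7 + 0.8 + 0.6 + 0.9 = 4.4 kcal/mol.
F at 120° (eclipsed): CN–CH2Cl eclipsed, CH3–F eclipsed, OCH3–Cl eclipsed; 2.1 + 2.1 + 2.0 = 6.2 kcal/mol.
F at 180° (staggered): CN–Cl gauche, CN–CH2Cl gauche, CH3–F gauche, CH3–CH2Cl gauche, OCH3–F gauche, OCH3–Cl gauche; 0.6 + 0.9 + 0.7 + 1.1 + 0.4 + 0.6 = 4.3 kcal/mol.
F at 240° (eclipsed): CN–Cl eclipsed, CH3–CH2Cl eclipsed, OCH3–F eclipsed; 1.8 + 3.7 + 2.1 = 7.6 kcal/mol.
F at 300° (staggered): CN–F gauche, CN–Cl gauche, CH3–Cl gauche, CH3–CH2Cl gauche, OCH3–F gauche, OCH3–CH2Cl gauche; 0.5 + 0.6 + 0.8 + 1.1 + 0.4 + 0.9 = 4.3 kcal/mol.
The maximum (7.6 kcal/mol) occurs with F at 240°.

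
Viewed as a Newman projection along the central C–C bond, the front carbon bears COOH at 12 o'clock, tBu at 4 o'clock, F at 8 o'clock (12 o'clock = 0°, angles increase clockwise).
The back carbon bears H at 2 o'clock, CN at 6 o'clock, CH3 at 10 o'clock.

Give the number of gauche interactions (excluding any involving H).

4

Non-H gauche pairs: COOH(0°)/CH3(300°); tBu(120°)/CN(180°); F(240°)/CN(180°); F(240°)/CH3(300°) — 4 interactions.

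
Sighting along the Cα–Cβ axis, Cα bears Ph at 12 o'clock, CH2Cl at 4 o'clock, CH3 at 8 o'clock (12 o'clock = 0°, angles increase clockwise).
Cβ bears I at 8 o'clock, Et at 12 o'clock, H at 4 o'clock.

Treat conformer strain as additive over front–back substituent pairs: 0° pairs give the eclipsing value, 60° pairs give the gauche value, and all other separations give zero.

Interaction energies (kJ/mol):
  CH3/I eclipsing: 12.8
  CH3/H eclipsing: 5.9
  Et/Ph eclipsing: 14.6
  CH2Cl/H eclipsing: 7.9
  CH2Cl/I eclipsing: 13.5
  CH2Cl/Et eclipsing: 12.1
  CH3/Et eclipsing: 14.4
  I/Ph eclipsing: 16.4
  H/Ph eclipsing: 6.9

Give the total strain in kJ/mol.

35.3 kJ/mol

This conformer (eclipsed): Ph–Et eclipsed, CH2Cl–H eclipsed, CH3–I eclipsed; 14.6 + 7.9 + 12.8 = 35.3 kJ/mol.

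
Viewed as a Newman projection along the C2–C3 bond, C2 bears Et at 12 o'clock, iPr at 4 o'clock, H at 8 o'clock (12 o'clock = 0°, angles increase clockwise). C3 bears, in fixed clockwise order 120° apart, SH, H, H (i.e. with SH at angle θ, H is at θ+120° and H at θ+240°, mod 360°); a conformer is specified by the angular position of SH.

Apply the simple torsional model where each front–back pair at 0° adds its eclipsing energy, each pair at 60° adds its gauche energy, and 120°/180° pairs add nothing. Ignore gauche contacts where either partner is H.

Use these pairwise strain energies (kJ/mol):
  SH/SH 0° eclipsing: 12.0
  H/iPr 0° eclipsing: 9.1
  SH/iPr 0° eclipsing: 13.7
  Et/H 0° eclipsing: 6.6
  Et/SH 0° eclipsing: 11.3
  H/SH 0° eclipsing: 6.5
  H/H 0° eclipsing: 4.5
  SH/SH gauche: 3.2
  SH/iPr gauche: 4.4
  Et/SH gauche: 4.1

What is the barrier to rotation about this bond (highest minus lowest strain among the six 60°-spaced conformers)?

20.8 kJ/mol

SH at 0° (eclipsed): Et–SH eclipsed, iPr–H eclipsed, H–H eclipsed; 11.3 + 9.1 + 4.5 = 24.9 kJ/mol.
SH at 60° (staggered): Et–SH gauche, iPr–SH gauche; 4.1 + 4.4 = 8.5 kJ/mol.
SH at 120° (eclipsed): Et–H eclipsed, iPr–SH eclipsed, H–H eclipsed; 6.6 + 13.7 + 4.5 = 24.8 kJ/mol.
SH at 180° (staggered): iPr–SH gauche; 4.4 = 4.4 kJ/mol.
SH at 240° (eclipsed): Et–H eclipsed, iPr–H eclipsed, H–SH eclipsed; 6.6 + 9.1 + 6.5 = 22.2 kJ/mol.
SH at 300° (staggered): Et–SH gauche; 4.1 = 4.1 kJ/mol.
Max at 0° (24.9 kJ/mol), min at 300° (4.1 kJ/mol); barrier = 20.8 kJ/mol.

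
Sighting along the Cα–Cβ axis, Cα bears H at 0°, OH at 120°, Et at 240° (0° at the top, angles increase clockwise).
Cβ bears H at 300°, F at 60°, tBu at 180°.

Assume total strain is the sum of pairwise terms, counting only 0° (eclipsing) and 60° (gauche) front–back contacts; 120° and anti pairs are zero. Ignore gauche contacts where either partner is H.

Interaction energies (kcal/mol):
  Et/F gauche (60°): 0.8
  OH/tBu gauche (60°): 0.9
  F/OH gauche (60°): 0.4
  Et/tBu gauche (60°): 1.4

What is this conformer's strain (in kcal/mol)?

2.7 kcal/mol

This conformer (staggered): OH–F gauche, OH–tBu gauche, Et–tBu gauche; 0.4 + 0.9 + 1.4 = 2.7 kcal/mol.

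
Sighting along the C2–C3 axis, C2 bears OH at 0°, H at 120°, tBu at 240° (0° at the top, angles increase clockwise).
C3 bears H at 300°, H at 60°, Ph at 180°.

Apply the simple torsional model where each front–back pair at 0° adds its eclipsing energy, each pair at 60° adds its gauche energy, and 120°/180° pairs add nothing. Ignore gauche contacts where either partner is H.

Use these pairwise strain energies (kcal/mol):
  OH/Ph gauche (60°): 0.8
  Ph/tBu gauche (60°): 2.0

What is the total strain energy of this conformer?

2.0 kcal/mol

This conformer (staggered): tBu(240°)/Ph(180°) gauche 2.0 → 2.0 kcal/mol.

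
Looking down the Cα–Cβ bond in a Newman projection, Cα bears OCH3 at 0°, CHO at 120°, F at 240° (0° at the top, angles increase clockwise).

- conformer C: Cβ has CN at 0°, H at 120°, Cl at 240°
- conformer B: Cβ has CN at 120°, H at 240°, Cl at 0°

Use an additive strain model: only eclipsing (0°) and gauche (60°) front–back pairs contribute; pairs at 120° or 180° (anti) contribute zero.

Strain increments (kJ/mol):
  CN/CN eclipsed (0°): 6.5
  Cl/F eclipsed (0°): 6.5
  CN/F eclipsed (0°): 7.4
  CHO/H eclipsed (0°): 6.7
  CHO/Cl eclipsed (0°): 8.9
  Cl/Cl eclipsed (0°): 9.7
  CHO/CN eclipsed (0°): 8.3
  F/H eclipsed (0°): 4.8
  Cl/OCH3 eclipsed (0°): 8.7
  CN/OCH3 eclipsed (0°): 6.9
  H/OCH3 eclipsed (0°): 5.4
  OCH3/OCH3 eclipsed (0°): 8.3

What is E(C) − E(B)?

-1.7 kJ/mol

C is eclipsed. OCH3 at 0° is eclipsed with CN at 0° (6.9); CHO at 120° is eclipsed with H at 120° (6.7); F at 240° is eclipsed with Cl at 240° (6.5). Total 20.1 kJ/mol.
B is eclipsed. OCH3 at 0° is eclipsed with Cl at 0° (8.7); CHO at 120° is eclipsed with CN at 120° (8.3); F at 240° is eclipsed with H at 240° (4.8). Total 21.8 kJ/mol.
E(C) − E(B) = 20.1 − 21.8 = -1.7 kJ/mol.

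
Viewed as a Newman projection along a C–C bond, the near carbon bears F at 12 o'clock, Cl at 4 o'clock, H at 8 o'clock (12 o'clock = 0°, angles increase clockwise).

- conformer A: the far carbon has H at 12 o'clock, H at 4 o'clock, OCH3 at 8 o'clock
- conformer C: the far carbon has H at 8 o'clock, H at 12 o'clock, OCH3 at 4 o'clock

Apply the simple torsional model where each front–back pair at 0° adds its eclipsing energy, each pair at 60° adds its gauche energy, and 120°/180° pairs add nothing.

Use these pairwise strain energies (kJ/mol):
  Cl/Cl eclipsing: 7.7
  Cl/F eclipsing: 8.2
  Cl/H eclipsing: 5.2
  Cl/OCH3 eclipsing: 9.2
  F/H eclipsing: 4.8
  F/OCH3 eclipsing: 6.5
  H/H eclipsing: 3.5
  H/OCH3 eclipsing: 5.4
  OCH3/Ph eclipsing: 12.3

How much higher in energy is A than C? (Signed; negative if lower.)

A (eclipsed): F–H eclipsed, Cl–H eclipsed, H–OCH3 eclipsed; 4.8 + 5.2 + 5.4 = 15.4 kJ/mol.
C (eclipsed): F–H eclipsed, Cl–OCH3 eclipsed, H–H eclipsed; 4.8 + 9.2 + 3.5 = 17.5 kJ/mol.
E(A) − E(C) = 15.4 − 17.5 = -2.1 kJ/mol.

-2.1 kJ/mol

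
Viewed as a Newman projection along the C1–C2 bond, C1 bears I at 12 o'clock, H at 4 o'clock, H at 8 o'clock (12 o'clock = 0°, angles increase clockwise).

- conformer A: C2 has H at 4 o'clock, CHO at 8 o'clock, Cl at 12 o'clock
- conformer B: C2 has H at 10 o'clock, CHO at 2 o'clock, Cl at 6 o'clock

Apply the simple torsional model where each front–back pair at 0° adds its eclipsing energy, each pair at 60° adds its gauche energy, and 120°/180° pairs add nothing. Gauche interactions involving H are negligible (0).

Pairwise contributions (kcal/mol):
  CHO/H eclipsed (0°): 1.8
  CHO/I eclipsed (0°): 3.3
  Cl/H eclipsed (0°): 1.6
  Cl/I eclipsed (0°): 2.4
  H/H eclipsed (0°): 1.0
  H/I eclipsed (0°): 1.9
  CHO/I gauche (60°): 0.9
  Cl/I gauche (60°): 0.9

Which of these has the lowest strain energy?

B

A (eclipsed): I(0°)/Cl(0°) eclipsed 2.4; H(120°)/H(120°) eclipsed 1.0; H(240°)/CHO(240°) eclipsed 1.8 → 5.2 kcal/mol.
B (staggered): I(0°)/CHO(60°) gauche 0.9 → 0.9 kcal/mol.
B has the lowest total (0.9 kcal/mol).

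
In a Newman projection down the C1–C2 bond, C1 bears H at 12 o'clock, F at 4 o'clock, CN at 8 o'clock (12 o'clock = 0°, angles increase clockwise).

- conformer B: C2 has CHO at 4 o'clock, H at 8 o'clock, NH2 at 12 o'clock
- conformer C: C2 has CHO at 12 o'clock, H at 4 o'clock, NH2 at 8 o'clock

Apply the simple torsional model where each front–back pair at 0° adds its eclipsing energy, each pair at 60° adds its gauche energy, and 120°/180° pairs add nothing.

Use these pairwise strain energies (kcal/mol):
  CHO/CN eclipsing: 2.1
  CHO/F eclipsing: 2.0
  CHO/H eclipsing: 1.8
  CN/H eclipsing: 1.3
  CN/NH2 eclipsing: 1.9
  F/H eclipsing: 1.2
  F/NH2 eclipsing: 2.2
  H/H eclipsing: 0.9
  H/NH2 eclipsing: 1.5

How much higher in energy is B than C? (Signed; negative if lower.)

-0.1 kcal/mol

B is eclipsed. H at 0° is eclipsed with NH2 at 0° (1.5); F at 120° is eclipsed with CHO at 120° (2.0); CN at 240° is eclipsed with H at 240° (1.3). Total 4.8 kcal/mol.
C is eclipsed. H at 0° is eclipsed with CHO at 0° (1.8); F at 120° is eclipsed with H at 120° (1.2); CN at 240° is eclipsed with NH2 at 240° (1.9). Total 4.9 kcal/mol.
E(B) − E(C) = 4.8 − 4.9 = -0.1 kcal/mol.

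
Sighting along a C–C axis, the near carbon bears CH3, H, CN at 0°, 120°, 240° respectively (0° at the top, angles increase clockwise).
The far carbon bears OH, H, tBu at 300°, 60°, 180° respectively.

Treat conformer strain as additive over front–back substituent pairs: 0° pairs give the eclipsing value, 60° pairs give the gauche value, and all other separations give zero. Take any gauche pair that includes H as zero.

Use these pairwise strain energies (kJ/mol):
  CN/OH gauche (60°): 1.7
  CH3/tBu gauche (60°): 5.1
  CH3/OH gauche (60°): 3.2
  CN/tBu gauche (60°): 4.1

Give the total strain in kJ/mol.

This conformer (staggered): CH3–OH gauche, CN–OH gauche, CN–tBu gauche; 3.2 + 1.7 + 4.1 = 9.0 kJ/mol.

9.0 kJ/mol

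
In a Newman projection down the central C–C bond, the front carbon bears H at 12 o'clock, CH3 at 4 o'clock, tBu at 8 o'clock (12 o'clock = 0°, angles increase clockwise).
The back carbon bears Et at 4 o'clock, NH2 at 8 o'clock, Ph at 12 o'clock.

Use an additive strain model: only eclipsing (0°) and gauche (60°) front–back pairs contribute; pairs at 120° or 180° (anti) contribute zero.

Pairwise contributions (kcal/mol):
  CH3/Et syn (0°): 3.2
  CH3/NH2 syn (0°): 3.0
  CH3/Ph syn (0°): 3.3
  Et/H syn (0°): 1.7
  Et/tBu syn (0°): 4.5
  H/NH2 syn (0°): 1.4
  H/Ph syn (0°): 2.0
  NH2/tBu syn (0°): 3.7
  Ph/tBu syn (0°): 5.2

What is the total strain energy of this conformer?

8.9 kcal/mol

This conformer (eclipsed): H–Ph eclipsed, CH3–Et eclipsed, tBu–NH2 eclipsed; 2.0 + 3.2 + 3.7 = 8.9 kcal/mol.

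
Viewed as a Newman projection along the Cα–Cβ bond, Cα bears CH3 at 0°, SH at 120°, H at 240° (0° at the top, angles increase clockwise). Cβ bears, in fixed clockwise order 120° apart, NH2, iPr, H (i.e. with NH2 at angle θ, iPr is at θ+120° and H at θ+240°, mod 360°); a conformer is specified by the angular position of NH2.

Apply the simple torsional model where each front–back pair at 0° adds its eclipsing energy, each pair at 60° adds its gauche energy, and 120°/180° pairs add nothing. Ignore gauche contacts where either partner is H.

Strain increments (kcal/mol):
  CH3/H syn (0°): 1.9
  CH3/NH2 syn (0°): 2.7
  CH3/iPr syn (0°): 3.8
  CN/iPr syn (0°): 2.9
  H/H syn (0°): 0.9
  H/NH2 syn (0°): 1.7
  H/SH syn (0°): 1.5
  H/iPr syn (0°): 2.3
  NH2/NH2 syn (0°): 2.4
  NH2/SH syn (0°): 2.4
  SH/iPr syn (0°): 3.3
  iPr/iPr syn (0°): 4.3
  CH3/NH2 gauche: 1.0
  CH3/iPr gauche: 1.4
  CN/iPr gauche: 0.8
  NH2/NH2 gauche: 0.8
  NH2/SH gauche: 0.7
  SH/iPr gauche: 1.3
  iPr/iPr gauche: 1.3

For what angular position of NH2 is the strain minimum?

180°

NH2 at 0° is eclipsed. CH3 at 0° is eclipsed with NH2 at 0° (2.7); SH at 120° is eclipsed with iPr at 120° (3.3); H at 240° is eclipsed with H at 240° (0.9). Total 6.9 kcal/mol.
NH2 at 60° is staggered. CH3 at 0° is gauche with NH2 at 60° (1.0); SH at 120° is gauche with NH2 at 60° (0.7); SH at 120° is gauche with iPr at 180° (1.3). Total 3.0 kcal/mol.
NH2 at 120° is eclipsed. CH3 at 0° is eclipsed with H at 0° (1.9); SH at 120° is eclipsed with NH2 at 120° (2.4); H at 240° is eclipsed with iPr at 240° (2.3). Total 6.6 kcal/mol.
NH2 at 180° is staggered. CH3 at 0° is gauche with iPr at 300° (1.4); SH at 120° is gauche with NH2 at 180° (0.7). Total 2.1 kcal/mol.
NH2 at 240° is eclipsed. CH3 at 0° is eclipsed with iPr at 0° (3.8); SH at 120° is eclipsed with H at 120° (1.5); H at 240° is eclipsed with NH2 at 240° (1.7). Total 7.0 kcal/mol.
NH2 at 300° is staggered. CH3 at 0° is gauche with NH2 at 300° (1.0); CH3 at 0° is gauche with iPr at 60° (1.4); SH at 120° is gauche with iPr at 60° (1.3). Total 3.7 kcal/mol.
The minimum (2.1 kcal/mol) occurs with NH2 at 180°.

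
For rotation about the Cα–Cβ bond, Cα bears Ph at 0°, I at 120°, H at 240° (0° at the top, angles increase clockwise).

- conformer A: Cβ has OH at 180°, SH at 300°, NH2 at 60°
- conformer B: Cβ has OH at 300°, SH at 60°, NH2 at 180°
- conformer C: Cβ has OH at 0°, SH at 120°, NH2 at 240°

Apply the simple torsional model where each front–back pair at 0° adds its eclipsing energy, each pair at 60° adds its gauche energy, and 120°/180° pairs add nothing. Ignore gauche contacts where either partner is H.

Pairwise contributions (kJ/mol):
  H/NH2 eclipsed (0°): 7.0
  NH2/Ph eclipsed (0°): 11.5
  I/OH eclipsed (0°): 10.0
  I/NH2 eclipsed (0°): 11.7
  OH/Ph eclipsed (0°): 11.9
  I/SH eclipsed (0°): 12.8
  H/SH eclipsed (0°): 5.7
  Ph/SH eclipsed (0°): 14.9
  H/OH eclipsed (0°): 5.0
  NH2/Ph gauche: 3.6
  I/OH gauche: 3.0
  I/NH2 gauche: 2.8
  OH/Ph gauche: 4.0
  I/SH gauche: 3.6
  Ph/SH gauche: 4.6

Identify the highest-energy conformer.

A (staggered): Ph(0°)/SH(300°) gauche 4.6; Ph(0°)/NH2(60°) gauche 3.6; I(120°)/OH(180°) gauche 3.0; I(120°)/NH2(60°) gauche 2.8 → 14.0 kJ/mol.
B (staggered): Ph(0°)/OH(300°) gauche 4.0; Ph(0°)/SH(60°) gauche 4.6; I(120°)/SH(60°) gauche 3.6; I(120°)/NH2(180°) gauche 2.8 → 15.0 kJ/mol.
C (eclipsed): Ph(0°)/OH(0°) eclipsed 11.9; I(120°)/SH(120°) eclipsed 12.8; H(240°)/NH2(240°) eclipsed 7.0 → 31.7 kJ/mol.
C has the highest total (31.7 kJ/mol).

C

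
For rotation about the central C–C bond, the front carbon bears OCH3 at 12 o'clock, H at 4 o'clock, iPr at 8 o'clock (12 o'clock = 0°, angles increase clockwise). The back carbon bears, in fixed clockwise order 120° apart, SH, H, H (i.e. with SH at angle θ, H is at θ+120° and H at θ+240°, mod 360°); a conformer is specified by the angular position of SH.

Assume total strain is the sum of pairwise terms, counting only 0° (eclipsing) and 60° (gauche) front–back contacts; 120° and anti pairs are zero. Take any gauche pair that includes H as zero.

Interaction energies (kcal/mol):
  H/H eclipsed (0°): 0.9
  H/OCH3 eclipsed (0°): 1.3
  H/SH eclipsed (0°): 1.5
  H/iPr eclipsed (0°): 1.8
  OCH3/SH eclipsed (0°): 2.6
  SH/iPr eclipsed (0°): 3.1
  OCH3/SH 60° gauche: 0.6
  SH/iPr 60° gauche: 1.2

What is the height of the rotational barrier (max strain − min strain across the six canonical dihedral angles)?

SH at 0° (eclipsed): OCH3–SH eclipsed, H–H eclipsed, iPr–H eclipsed; 2.6 + 0.9 + 1.8 = 5.3 kcal/mol.
SH at 60° (staggered): OCH3–SH gauche; 0.6 = 0.6 kcal/mol.
SH at 120° (eclipsed): OCH3–H eclipsed, H–SH eclipsed, iPr–H eclipsed; 1.3 + 1.5 + 1.8 = 4.6 kcal/mol.
SH at 180° (staggered): iPr–SH gauche; 1.2 = 1.2 kcal/mol.
SH at 240° (eclipsed): OCH3–H eclipsed, H–H eclipsed, iPr–SH eclipsed; 1.3 + 0.9 + 3.1 = 5.3 kcal/mol.
SH at 300° (staggered): OCH3–SH gauche, iPr–SH gauche; 0.6 + 1.2 = 1.8 kcal/mol.
Max at 0° (5.3 kcal/mol), min at 60° (0.6 kcal/mol); barrier = 4.7 kcal/mol.

4.7 kcal/mol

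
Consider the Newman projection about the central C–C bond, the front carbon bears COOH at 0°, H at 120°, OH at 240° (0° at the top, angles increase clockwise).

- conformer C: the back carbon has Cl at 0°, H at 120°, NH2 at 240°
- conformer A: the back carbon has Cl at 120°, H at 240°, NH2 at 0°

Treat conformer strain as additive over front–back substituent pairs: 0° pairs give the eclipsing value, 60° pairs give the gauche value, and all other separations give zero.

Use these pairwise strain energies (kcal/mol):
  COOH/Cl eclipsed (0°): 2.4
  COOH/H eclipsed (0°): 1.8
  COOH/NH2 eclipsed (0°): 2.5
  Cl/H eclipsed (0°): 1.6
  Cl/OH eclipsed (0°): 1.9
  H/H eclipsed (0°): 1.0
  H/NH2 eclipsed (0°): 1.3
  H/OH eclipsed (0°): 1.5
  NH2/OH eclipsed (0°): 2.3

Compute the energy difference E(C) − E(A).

C is eclipsed. COOH at 0° is eclipsed with Cl at 0° (2.4); H at 120° is eclipsed with H at 120° (1.0); OH at 240° is eclipsed with NH2 at 240° (2.3). Total 5.7 kcal/mol.
A is eclipsed. COOH at 0° is eclipsed with NH2 at 0° (2.5); H at 120° is eclipsed with Cl at 120° (1.6); OH at 240° is eclipsed with H at 240° (1.5). Total 5.6 kcal/mol.
E(C) − E(A) = 5.7 − 5.6 = +0.1 kcal/mol.

+0.1 kcal/mol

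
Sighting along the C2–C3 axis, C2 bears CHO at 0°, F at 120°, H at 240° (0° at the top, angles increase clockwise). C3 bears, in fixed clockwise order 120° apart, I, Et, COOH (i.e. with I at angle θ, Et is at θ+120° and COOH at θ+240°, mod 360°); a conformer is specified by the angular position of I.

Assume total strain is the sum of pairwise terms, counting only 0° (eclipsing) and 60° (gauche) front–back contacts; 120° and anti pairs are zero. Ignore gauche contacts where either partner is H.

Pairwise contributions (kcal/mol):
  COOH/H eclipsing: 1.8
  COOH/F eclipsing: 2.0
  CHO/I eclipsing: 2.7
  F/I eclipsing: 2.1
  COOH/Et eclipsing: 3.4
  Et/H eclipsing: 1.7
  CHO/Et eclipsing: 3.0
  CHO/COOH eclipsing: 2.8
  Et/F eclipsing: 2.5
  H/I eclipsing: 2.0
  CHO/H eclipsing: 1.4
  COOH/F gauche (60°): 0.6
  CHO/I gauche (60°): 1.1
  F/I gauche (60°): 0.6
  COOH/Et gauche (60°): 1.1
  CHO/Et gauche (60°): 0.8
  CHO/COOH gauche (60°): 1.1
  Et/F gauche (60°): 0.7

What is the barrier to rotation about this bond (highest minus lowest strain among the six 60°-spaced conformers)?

I at 0° (eclipsed): CHO(0°)/I(0°) eclipsed 2.7; F(120°)/Et(120°) eclipsed 2.5; H(240°)/COOH(240°) eclipsed 1.8 → 7.0 kcal/mol.
I at 60° (staggered): CHO(0°)/I(60°) gauche 1.1; CHO(0°)/COOH(300°) gauche 1.1; F(120°)/I(60°) gauche 0.6; F(120°)/Et(180°) gauche 0.7 → 3.5 kcal/mol.
I at 120° (eclipsed): CHO(0°)/COOH(0°) eclipsed 2.8; F(120°)/I(120°) eclipsed 2.1; H(240°)/Et(240°) eclipsed 1.7 → 6.6 kcal/mol.
I at 180° (staggered): CHO(0°)/Et(300°) gauche 0.8; CHO(0°)/COOH(60°) gauche 1.1; F(120°)/I(180°) gauche 0.6; F(120°)/COOH(60°) gauche 0.6 → 3.1 kcal/mol.
I at 240° (eclipsed): CHO(0°)/Et(0°) eclipsed 3.0; F(120°)/COOH(120°) eclipsed 2.0; H(240°)/I(240°) eclipsed 2.0 → 7.0 kcal/mol.
I at 300° (staggered): CHO(0°)/I(300°) gauche 1.1; CHO(0°)/Et(60°) gauche 0.8; F(120°)/Et(60°) gauche 0.7; F(120°)/COOH(180°) gauche 0.6 → 3.2 kcal/mol.
Max at 0° (7.0 kcal/mol), min at 180° (3.1 kcal/mol); barrier = 3.9 kcal/mol.

3.9 kcal/mol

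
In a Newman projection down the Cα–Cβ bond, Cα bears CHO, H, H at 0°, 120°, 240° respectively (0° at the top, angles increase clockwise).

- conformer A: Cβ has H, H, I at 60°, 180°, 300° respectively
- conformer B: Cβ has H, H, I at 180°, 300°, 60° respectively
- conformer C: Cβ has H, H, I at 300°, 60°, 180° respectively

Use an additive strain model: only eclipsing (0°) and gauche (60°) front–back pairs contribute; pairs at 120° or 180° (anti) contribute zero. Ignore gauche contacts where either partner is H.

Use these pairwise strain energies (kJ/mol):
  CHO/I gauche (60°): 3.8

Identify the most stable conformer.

C

A (staggered): CHO(0°)/I(300°) gauche 3.8 → 3.8 kJ/mol.
B (staggered): CHO(0°)/I(60°) gauche 3.8 → 3.8 kJ/mol.
C (staggered): no non-H gauche contacts → 0.0 kJ/mol.
C has the lowest total (0.0 kJ/mol).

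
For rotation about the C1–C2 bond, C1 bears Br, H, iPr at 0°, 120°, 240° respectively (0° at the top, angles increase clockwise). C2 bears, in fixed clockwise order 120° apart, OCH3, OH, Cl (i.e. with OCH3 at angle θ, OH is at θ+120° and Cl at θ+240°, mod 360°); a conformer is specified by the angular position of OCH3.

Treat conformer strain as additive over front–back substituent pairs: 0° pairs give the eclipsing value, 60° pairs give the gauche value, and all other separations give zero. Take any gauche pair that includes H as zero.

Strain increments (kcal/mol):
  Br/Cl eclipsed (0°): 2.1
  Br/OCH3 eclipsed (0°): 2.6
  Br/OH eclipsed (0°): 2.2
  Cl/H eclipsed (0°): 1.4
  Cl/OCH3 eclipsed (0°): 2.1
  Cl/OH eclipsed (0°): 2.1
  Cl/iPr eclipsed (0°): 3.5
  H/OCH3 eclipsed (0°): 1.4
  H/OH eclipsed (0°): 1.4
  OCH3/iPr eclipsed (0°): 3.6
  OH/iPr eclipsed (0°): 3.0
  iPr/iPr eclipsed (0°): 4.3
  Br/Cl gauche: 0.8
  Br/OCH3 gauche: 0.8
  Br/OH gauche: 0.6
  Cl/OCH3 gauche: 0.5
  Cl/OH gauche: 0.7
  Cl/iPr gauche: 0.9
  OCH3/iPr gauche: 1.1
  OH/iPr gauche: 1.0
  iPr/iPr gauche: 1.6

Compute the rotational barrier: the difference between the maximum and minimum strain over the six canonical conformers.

OCH3 at 0° (eclipsed): Br–OCH3 eclipsed, H–OH eclipsed, iPr–Cl eclipsed; 2.6 + 1.4 + 3.5 = 7.5 kcal/mol.
OCH3 at 60° (staggered): Br–OCH3 gauche, Br–Cl gauche, iPr–OH gauche, iPr–Cl gauche; 0.8 + 0.8 + 1.0 + 0.9 = 3.5 kcal/mol.
OCH3 at 120° (eclipsed): Br–Cl eclipsed, H–OCH3 eclipsed, iPr–OH eclipsed; 2.1 + 1.4 + 3.0 = 6.5 kcal/mol.
OCH3 at 180° (staggered): Br–OH gauche, Br–Cl gauche, iPr–OCH3 gauche, iPr–OH gauche; 0.6 + 0.8 + 1.1 + 1.0 = 3.5 kcal/mol.
OCH3 at 240° (eclipsed): Br–OH eclipsed, H–Cl eclipsed, iPr–OCH3 eclipsed; 2.2 + 1.4 + 3.6 = 7.2 kcal/mol.
OCH3 at 300° (staggered): Br–OCH3 gauche, Br–OH gauche, iPr–OCH3 gauche, iPr–Cl gauche; 0.8 + 0.6 + 1.1 + 0.9 = 3.4 kcal/mol.
Max at 0° (7.5 kcal/mol), min at 300° (3.4 kcal/mol); barrier = 4.1 kcal/mol.

4.1 kcal/mol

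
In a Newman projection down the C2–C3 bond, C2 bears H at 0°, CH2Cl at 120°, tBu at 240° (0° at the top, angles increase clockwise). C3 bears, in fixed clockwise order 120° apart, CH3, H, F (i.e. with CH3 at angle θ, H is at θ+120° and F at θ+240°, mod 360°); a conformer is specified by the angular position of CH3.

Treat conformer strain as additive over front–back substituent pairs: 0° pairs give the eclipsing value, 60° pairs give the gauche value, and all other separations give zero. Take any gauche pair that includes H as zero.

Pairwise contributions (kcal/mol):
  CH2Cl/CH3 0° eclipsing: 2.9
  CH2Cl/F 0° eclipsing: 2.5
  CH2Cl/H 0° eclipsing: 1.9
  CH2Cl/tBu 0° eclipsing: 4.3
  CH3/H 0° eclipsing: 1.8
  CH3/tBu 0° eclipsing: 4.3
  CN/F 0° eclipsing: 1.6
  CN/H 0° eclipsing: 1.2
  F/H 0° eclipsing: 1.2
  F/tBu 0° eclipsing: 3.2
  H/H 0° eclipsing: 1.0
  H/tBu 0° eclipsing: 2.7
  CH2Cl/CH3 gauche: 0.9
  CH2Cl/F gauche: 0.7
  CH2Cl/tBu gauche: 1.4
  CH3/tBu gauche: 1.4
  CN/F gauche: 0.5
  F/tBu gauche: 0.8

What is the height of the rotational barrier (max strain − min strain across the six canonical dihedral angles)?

CH3 at 0° (eclipsed): H(0°)/CH3(0°) eclipsed 1.8; CH2Cl(120°)/H(120°) eclipsed 1.9; tBu(240°)/F(240°) eclipsed 3.2 → 6.9 kcal/mol.
CH3 at 60° (staggered): CH2Cl(120°)/CH3(60°) gauche 0.9; tBu(240°)/F(300°) gauche 0.8 → 1.7 kcal/mol.
CH3 at 120° (eclipsed): H(0°)/F(0°) eclipsed 1.2; CH2Cl(120°)/CH3(120°) eclipsed 2.9; tBu(240°)/H(240°) eclipsed 2.7 → 6.8 kcal/mol.
CH3 at 180° (staggered): CH2Cl(120°)/CH3(180°) gauche 0.9; CH2Cl(120°)/F(60°) gauche 0.7; tBu(240°)/CH3(180°) gauche 1.4 → 3.0 kcal/mol.
CH3 at 240° (eclipsed): H(0°)/H(0°) eclipsed 1.0; CH2Cl(120°)/F(120°) eclipsed 2.5; tBu(240°)/CH3(240°) eclipsed 4.3 → 7.8 kcal/mol.
CH3 at 300° (staggered): CH2Cl(120°)/F(180°) gauche 0.7; tBu(240°)/CH3(300°) gauche 1.4; tBu(240°)/F(180°) gauche 0.8 → 2.9 kcal/mol.
Max at 240° (7.8 kcal/mol), min at 60° (1.7 kcal/mol); barrier = 6.1 kcal/mol.

6.1 kcal/mol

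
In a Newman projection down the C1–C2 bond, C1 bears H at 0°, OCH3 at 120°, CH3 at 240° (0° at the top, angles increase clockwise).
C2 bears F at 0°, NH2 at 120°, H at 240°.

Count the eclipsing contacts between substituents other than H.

Non-H eclipsing pairs: OCH3(120°)/NH2(120°) — 1 interaction.

1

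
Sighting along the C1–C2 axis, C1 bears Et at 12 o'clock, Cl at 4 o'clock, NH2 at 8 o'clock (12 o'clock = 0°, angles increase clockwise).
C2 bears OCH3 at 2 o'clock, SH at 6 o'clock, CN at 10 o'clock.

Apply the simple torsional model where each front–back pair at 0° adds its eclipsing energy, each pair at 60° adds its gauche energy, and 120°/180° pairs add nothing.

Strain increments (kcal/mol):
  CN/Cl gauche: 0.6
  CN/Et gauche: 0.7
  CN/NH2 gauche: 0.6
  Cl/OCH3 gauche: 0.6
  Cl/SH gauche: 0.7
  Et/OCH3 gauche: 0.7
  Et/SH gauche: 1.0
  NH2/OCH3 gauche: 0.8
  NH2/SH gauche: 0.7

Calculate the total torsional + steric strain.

4.0 kcal/mol

This conformer (staggered): Et–OCH3 gauche, Et–CN gauche, Cl–OCH3 gauche, Cl–SH gauche, NH2–SH gauche, NH2–CN gauche; 0.7 + 0.7 + 0.6 + 0.7 + 0.7 + 0.6 = 4.0 kcal/mol.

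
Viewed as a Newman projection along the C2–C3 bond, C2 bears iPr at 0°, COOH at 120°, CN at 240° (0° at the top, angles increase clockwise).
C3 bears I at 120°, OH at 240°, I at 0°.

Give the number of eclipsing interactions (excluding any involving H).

Non-H eclipsing pairs: iPr(0°)/I(0°); COOH(120°)/I(120°); CN(240°)/OH(240°) — 3 interactions.

3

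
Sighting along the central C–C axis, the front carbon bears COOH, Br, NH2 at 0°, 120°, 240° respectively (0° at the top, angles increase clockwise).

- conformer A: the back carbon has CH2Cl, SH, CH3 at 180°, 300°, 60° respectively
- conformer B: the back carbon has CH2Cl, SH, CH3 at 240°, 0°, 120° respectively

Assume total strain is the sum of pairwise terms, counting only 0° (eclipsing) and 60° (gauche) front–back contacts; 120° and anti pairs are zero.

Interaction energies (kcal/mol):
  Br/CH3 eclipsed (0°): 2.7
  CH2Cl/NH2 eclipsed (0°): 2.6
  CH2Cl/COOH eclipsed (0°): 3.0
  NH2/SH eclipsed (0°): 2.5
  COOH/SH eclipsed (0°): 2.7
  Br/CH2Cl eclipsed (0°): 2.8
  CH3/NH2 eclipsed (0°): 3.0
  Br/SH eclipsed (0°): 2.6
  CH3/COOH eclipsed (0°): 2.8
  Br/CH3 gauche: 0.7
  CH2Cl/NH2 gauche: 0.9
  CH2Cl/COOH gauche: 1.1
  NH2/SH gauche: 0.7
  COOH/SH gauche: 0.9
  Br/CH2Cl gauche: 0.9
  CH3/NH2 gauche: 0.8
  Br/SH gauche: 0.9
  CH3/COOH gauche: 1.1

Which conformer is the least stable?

A is staggered. COOH at 0° is gauche with SH at 300° (0.9); COOH at 0° is gauche with CH3 at 60° (1.1); Br at 120° is gauche with CH2Cl at 180° (0.9); Br at 120° is gauche with CH3 at 60° (0.7); NH2 at 240° is gauche with CH2Cl at 180° (0.9); NH2 at 240° is gauche with SH at 300° (0.7). Total 5.2 kcal/mol.
B is eclipsed. COOH at 0° is eclipsed with SH at 0° (2.7); Br at 120° is eclipsed with CH3 at 120° (2.7); NH2 at 240° is eclipsed with CH2Cl at 240° (2.6). Total 8.0 kcal/mol.
B has the highest total (8.0 kcal/mol).

B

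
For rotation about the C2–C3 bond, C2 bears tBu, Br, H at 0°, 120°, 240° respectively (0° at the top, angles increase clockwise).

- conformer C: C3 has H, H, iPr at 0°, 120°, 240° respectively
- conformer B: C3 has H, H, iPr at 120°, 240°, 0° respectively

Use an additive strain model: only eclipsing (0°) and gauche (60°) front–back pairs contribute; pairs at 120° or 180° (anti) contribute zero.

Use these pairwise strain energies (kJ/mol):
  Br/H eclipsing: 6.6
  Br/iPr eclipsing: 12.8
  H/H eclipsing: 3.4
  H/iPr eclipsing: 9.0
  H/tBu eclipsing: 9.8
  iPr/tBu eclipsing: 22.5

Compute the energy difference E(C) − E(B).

-7.1 kJ/mol

C (eclipsed): tBu–H eclipsed, Br–H eclipsed, H–iPr eclipsed; 9.8 + 6.6 + 9.0 = 25.4 kJ/mol.
B (eclipsed): tBu–iPr eclipsed, Br–H eclipsed, H–H eclipsed; 22.5 + 6.6 + 3.4 = 32.5 kJ/mol.
E(C) − E(B) = 25.4 − 32.5 = -7.1 kJ/mol.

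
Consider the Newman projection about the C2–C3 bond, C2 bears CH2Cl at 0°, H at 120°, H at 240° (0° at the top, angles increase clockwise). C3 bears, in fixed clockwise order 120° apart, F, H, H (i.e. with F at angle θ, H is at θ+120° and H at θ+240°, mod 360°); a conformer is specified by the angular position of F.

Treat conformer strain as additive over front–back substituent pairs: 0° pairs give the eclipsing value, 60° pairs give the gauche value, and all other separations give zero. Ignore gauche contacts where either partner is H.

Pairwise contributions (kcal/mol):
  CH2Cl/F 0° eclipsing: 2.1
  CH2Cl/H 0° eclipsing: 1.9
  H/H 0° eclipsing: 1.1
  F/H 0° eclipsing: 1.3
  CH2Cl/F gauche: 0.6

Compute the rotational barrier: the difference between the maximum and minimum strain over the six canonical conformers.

4.3 kcal/mol

F at 0° is eclipsed. CH2Cl at 0° is eclipsed with F at 0° (2.1); H at 120° is eclipsed with H at 120° (1.1); H at 240° is eclipsed with H at 240° (1.1). Total 4.3 kcal/mol.
F at 60° is staggered. CH2Cl at 0° is gauche with F at 60° (0.6). Total 0.6 kcal/mol.
F at 120° is eclipsed. CH2Cl at 0° is eclipsed with H at 0° (1.9); H at 120° is eclipsed with F at 120° (1.3); H at 240° is eclipsed with H at 240° (1.1). Total 4.3 kcal/mol.
F at 180° (staggered): no non-H gauche contacts → 0.0 kcal/mol.
F at 240° is eclipsed. CH2Cl at 0° is eclipsed with H at 0° (1.9); H at 120° is eclipsed with H at 120° (1.1); H at 240° is eclipsed with F at 240° (1.3). Total 4.3 kcal/mol.
F at 300° is staggered. CH2Cl at 0° is gauche with F at 300° (0.6). Total 0.6 kcal/mol.
Max at 0° (4.3 kcal/mol), min at 180° (0.0 kcal/mol); barrier = 4.3 kcal/mol.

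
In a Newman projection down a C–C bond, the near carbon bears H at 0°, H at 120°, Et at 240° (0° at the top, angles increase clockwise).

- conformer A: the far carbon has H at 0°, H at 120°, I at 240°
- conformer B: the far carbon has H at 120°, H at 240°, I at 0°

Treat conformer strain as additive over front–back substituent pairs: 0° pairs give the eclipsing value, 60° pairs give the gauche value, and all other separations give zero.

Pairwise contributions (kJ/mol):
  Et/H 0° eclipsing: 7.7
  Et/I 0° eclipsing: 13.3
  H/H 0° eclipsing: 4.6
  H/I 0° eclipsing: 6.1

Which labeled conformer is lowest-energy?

B

A (eclipsed): H(0°)/H(0°) eclipsed 4.6; H(120°)/H(120°) eclipsed 4.6; Et(240°)/I(240°) eclipsed 13.3 → 22.5 kJ/mol.
B (eclipsed): H(0°)/I(0°) eclipsed 6.1; H(120°)/H(120°) eclipsed 4.6; Et(240°)/H(240°) eclipsed 7.7 → 18.4 kJ/mol.
B has the lowest total (18.4 kJ/mol).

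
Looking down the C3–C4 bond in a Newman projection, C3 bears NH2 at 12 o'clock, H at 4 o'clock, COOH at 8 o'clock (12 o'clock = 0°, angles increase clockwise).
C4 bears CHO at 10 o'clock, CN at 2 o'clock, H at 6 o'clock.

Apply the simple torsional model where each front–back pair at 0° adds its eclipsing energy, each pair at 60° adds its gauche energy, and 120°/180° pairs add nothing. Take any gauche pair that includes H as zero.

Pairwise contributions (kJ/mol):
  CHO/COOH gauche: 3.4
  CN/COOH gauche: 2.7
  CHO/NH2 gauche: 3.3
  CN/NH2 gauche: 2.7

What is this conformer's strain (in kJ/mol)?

This conformer is staggered. NH2 at 0° is gauche with CHO at 300° (3.3); NH2 at 0° is gauche with CN at 60° (2.7); COOH at 240° is gauche with CHO at 300° (3.4). Total 9.4 kJ/mol.

9.4 kJ/mol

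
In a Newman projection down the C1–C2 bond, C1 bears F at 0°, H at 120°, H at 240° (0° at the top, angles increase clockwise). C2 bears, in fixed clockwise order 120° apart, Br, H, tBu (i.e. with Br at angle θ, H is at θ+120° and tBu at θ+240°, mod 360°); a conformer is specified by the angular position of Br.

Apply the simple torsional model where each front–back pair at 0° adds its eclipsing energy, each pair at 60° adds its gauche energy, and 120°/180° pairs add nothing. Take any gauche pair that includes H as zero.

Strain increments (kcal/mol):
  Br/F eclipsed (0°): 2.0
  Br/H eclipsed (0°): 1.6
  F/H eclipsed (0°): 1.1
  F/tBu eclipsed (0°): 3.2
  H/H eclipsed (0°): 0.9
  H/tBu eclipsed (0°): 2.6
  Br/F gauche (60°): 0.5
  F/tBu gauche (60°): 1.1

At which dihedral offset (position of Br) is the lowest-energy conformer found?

300°

Br at 0° (eclipsed): F–Br eclipsed, H–H eclipsed, H–tBu eclipsed; 2.0 + 0.9 + 2.6 = 5.5 kcal/mol.
Br at 60° (staggered): F–Br gauche, F–tBu gauche; 0.5 + 1.1 = 1.6 kcal/mol.
Br at 120° (eclipsed): F–tBu eclipsed, H–Br eclipsed, H–H eclipsed; 3.2 + 1.6 + 0.9 = 5.7 kcal/mol.
Br at 180° (staggered): F–tBu gauche; 1.1 = 1.1 kcal/mol.
Br at 240° (eclipsed): F–H eclipsed, H–tBu eclipsed, H–Br eclipsed; 1.1 + 2.6 + 1.6 = 5.3 kcal/mol.
Br at 300° (staggered): F–Br gauche; 0.5 = 0.5 kcal/mol.
The minimum (0.5 kcal/mol) occurs with Br at 300°.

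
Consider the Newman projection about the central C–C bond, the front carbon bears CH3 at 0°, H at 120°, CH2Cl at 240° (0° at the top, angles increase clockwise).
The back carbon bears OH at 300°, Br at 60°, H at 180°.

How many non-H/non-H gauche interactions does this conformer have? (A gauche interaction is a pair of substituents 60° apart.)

3

Non-H gauche pairs: CH3(0°)/OH(300°); CH3(0°)/Br(60°); CH2Cl(240°)/OH(300°) — 3 interactions.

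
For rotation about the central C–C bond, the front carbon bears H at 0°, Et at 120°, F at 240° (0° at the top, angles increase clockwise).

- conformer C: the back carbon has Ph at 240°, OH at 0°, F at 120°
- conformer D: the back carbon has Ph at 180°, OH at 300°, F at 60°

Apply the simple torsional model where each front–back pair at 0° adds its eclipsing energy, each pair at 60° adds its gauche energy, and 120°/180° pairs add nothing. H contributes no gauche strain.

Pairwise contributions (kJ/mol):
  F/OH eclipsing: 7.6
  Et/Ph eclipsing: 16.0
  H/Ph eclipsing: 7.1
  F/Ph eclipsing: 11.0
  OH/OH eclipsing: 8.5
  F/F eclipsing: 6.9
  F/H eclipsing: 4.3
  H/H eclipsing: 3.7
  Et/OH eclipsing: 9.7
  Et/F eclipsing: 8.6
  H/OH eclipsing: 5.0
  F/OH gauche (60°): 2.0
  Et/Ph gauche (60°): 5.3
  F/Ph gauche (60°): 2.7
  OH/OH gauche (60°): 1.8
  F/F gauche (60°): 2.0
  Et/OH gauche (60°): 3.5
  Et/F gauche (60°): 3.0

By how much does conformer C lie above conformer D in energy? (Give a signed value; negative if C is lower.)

+11.6 kJ/mol

C (eclipsed): H(0°)/OH(0°) eclipsed 5.0; Et(120°)/F(120°) eclipsed 8.6; F(240°)/Ph(240°) eclipsed 11.0 → 24.6 kJ/mol.
D (staggered): Et(120°)/Ph(180°) gauche 5.3; Et(120°)/F(60°) gauche 3.0; F(240°)/Ph(180°) gauche 2.7; F(240°)/OH(300°) gauche 2.0 → 13.0 kJ/mol.
E(C) − E(D) = 24.6 − 13.0 = +11.6 kJ/mol.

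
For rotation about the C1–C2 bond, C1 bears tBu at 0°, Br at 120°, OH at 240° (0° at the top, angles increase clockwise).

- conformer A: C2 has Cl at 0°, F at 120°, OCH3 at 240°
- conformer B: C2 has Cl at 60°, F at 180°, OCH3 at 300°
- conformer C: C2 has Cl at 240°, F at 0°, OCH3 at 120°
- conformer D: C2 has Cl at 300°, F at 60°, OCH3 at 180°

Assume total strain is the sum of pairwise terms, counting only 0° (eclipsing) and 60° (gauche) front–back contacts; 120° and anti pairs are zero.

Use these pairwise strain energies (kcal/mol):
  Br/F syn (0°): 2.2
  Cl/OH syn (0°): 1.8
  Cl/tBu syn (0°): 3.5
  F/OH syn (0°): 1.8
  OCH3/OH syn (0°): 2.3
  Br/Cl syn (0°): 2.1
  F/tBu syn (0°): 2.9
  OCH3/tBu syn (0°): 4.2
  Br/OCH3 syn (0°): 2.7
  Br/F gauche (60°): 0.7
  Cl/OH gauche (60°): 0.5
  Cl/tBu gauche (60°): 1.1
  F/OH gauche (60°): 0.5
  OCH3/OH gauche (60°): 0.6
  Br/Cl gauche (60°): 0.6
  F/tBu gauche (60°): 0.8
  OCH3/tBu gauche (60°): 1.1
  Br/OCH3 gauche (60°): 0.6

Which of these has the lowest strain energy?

D

A (eclipsed): tBu–Cl eclipsed, Br–F eclipsed, OH–OCH3 eclipsed; 3.5 + 2.2 + 2.3 = 8.0 kcal/mol.
B (staggered): tBu–Cl gauche, tBu–OCH3 gauche, Br–Cl gauche, Br–F gauche, OH–F gauche, OH–OCH3 gauche; 1.1 + 1.1 + 0.6 + 0.7 + 0.5 + 0.6 = 4.6 kcal/mol.
C (eclipsed): tBu–F eclipsed, Br–OCH3 eclipsed, OH–Cl eclipsed; 2.9 + 2.7 + 1.8 = 7.4 kcal/mol.
D (staggered): tBu–Cl gauche, tBu–F gauche, Br–F gauche, Br–OCH3 gauche, OH–Cl gauche, OH–OCH3 gauche; 1.1 + 0.8 + 0.7 + 0.6 + 0.5 + 0.6 = 4.3 kcal/mol.
D has the lowest total (4.3 kcal/mol).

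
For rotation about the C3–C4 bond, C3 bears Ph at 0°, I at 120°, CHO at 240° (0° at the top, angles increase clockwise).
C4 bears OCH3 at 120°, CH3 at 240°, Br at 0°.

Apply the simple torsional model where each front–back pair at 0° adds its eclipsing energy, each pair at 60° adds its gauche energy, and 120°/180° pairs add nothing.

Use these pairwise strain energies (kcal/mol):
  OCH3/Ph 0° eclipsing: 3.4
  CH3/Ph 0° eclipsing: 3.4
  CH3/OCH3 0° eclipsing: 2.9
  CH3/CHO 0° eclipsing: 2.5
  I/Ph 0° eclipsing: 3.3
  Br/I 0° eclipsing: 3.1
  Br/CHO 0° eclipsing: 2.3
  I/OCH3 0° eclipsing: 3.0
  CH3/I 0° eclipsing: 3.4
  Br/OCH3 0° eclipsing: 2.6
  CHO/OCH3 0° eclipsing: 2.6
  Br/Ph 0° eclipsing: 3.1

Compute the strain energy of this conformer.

8.6 kcal/mol

This conformer (eclipsed): Ph(0°)/Br(0°) eclipsed 3.1; I(120°)/OCH3(120°) eclipsed 3.0; CHO(240°)/CH3(240°) eclipsed 2.5 → 8.6 kcal/mol.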